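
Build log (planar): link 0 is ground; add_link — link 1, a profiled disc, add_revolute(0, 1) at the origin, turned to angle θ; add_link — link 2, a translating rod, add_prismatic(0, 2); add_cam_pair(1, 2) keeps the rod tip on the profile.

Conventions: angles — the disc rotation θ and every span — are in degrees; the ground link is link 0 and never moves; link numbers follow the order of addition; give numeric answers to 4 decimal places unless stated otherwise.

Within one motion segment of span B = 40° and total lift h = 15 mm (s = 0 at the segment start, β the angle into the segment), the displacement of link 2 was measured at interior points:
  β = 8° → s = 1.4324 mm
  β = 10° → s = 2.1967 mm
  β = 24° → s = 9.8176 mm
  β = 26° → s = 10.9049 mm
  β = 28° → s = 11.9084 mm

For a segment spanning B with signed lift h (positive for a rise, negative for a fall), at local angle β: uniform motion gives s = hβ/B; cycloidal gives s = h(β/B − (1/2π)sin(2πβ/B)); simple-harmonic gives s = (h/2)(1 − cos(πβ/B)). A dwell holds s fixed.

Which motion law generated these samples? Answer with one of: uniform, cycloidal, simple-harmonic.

candidates at β/B = r: uniform s = h·r (linear in β); cycloidal s = h·(r − sin(2πr)/(2π)); simple-harmonic s = (h/2)(1 − cos(πr))
β=8°: printed 1.4324 | uniform 3.0000, cycloidal 0.7295, simple-harmonic 1.4324
β=10°: printed 2.1967 | uniform 3.7500, cycloidal 1.3627, simple-harmonic 2.1967
β=24°: printed 9.8176 | uniform 9.0000, cycloidal 10.4032, simple-harmonic 9.8176
β=26°: printed 10.9049 | uniform 9.7500, cycloidal 11.6814, simple-harmonic 10.9049
β=28°: printed 11.9084 | uniform 10.5000, cycloidal 12.7705, simple-harmonic 11.9084
only one law matches every sample → simple-harmonic

simple-harmonic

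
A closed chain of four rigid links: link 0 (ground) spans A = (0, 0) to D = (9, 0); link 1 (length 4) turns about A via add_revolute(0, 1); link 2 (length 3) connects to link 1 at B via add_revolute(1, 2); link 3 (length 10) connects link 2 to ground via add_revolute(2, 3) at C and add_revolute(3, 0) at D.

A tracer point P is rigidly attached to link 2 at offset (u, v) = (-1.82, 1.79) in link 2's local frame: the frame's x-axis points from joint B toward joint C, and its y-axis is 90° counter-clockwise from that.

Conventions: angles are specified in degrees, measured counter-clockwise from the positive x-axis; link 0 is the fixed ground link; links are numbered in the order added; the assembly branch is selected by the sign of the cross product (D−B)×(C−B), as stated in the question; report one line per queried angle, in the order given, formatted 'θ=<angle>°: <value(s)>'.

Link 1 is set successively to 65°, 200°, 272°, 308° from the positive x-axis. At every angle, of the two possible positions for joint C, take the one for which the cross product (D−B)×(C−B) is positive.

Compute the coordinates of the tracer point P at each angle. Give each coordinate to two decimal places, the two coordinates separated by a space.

A=(0,0), D=(9.00,0)
θ=65°: B = A + 4.00·(cos65°, sin65°) = (1.6905, 3.6252)
θ=65°: |BD| = 8.1591
θ=65°: circle(B,3.00) ∩ circle(D,10.00): a=-1.4970, h=2.5998
θ=65°:   candidates: C₊=(1.5045,6.6195) cross=21.212; C₋=(-0.8058,1.9613) cross=-21.212
θ=65°:   branch + wants cross > 0 → take C=(1.5045,6.6195) (cross=21.212)
θ=65°: ex = (C−B)/|BC| = (-0.0620,0.9981); ey = (-0.9981,-0.0620)
θ=65°: P = B + -1.82·ex + 1.79·ey = (0.0167,1.6978)
θ=200°: B = A + 4.00·(cos200°, sin200°) = (-3.7588, -1.3681)
θ=200°: |BD| = 12.8319
θ=200°: circle(B,3.00) ∩ circle(D,10.00): a=2.8701, h=0.8732
θ=200°:   candidates: C₊=(-0.9981,-0.1939) cross=11.205; C₋=(-0.8119,-1.9303) cross=-11.205
θ=200°:   branch + wants cross > 0 → take C=(-0.9981,-0.1939) (cross=11.205)
θ=200°: ex = (C−B)/|BC| = (0.9202,0.3914); ey = (-0.3914,0.9202)
θ=200°: P = B + -1.82·ex + 1.79·ey = (-6.1342,-0.4333)
θ=272°: B = A + 4.00·(cos272°, sin272°) = (0.1396, -3.9976)
θ=272°: |BD| = 9.7205
θ=272°: circle(B,3.00) ∩ circle(D,10.00): a=0.1794, h=2.9946
θ=272°:   candidates: C₊=(-0.9284,-1.1941) cross=29.109; C₋=(1.5347,-6.6535) cross=-29.109
θ=272°:   branch + wants cross > 0 → take C=(-0.9284,-1.1941) (cross=29.109)
θ=272°: ex = (C−B)/|BC| = (-0.3560,0.9345); ey = (-0.9345,-0.3560)
θ=272°: P = B + -1.82·ex + 1.79·ey = (-0.8852,-6.3356)
θ=308°: B = A + 4.00·(cos308°, sin308°) = (2.4626, -3.1520)
θ=308°: |BD| = 7.2576
θ=308°: circle(B,3.00) ∩ circle(D,10.00): a=-2.6405, h=1.4239
θ=308°:   candidates: C₊=(-0.5343,-3.0162) cross=10.334; C₋=(0.7026,-5.5815) cross=-10.334
θ=308°:   branch + wants cross > 0 → take C=(-0.5343,-3.0162) (cross=10.334)
θ=308°: ex = (C−B)/|BC| = (-0.9990,0.0453); ey = (-0.0453,-0.9990)
θ=308°: P = B + -1.82·ex + 1.79·ey = (4.1997,-5.0226)

θ=65°: 0.02 1.70
θ=200°: -6.13 -0.43
θ=272°: -0.89 -6.34
θ=308°: 4.20 -5.02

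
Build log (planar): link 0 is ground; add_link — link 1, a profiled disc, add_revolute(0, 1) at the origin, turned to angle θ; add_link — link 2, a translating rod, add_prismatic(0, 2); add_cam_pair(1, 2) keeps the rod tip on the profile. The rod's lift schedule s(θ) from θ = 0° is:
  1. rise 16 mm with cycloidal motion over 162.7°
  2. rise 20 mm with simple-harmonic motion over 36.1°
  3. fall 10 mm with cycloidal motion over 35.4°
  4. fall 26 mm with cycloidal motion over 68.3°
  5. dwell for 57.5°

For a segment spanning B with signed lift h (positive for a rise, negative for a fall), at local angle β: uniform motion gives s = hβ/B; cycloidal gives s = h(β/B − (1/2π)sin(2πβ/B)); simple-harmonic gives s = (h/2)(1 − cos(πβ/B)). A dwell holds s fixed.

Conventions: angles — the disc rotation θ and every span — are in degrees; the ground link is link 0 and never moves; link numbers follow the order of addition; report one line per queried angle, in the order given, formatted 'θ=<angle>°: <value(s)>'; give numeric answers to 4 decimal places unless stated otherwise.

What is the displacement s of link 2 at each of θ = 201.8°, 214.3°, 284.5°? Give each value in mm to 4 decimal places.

seg 1 [0°–162.7°] cycloidal, h=16: full span → s += 16 → s = 16.0000
seg 2 [162.7°–198.8°] simple-harmonic, h=20: full span → s += 20 → s = 36.0000
seg 3 [198.8°–234.2°] cycloidal, h=-10: θ=201.8° here. β=3, B=35.4. -10·(0.0847 − sin(2π·0.0847)/(2π)) = -0.0395 → s = 35.9605
seg 3 [198.8°–234.2°] cycloidal, h=-10: θ=214.3° here. β=15.5, B=35.4. -10·(0.4379 − sin(2π·0.4379)/(2π)) = -3.7727 → s = 32.2273
seg 3 [198.8°–234.2°] cycloidal, h=-10: full span → s += -10 → s = 26.0000
seg 4 [234.2°–302.5°] cycloidal, h=-26: θ=284.5° here. β=50.3, B=68.3. -26·(0.7365 − sin(2π·0.7365)/(2π)) = -23.2709 → s = 2.7291

θ=201.8°: 35.9605
θ=214.3°: 32.2273
θ=284.5°: 2.7291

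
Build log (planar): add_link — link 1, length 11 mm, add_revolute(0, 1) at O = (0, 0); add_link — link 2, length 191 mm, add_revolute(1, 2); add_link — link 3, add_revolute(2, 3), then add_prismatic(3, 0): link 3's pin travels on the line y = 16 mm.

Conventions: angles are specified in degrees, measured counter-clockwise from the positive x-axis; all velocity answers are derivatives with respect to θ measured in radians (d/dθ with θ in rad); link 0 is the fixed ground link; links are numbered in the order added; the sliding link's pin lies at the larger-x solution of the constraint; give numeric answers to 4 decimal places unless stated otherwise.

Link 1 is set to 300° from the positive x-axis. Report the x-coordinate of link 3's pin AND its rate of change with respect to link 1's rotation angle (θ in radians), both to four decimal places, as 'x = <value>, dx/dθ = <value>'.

geometry: r = 11 mm, L = 191 mm, e = 16 mm
crank pin P = (r cos θ, r sin θ) = (5.500000, -9.526279)
h = r sin θ − e = -9.526279 − 16 = -25.526279
x = r cos θ + √(L² − h²) = 5.500000 + 189.286579 = 194.786579
dx/dθ = −r sin θ − h·r cos θ/√(L² − h²) (θ in radians; h = -25.526279) = 10.267983

x = 194.7866, dx/dθ = 10.2680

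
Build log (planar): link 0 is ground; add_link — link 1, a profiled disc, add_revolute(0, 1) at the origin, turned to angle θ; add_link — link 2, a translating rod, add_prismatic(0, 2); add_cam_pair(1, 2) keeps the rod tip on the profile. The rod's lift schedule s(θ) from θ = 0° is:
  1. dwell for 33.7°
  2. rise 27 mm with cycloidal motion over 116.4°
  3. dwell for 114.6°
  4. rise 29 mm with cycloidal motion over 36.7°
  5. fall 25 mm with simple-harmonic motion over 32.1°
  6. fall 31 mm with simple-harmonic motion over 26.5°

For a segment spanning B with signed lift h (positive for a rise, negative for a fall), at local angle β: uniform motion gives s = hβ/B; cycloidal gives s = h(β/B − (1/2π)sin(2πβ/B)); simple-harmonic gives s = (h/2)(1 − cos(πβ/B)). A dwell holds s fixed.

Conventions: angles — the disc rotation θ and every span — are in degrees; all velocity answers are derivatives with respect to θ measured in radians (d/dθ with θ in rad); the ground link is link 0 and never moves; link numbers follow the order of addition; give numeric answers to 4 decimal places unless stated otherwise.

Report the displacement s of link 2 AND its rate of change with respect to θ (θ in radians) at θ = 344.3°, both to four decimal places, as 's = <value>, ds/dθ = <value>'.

seg 1 [0°–33.7°] dwell: s stays 0.0000
seg 2 [33.7°–150.1°] cycloidal, h=27: full span → s += 27 → s = 27.0000
seg 3 [150.1°–264.7°] dwell: s stays 27.0000
seg 4 [264.7°–301.4°] cycloidal, h=29: full span → s += 29 → s = 56.0000
seg 5 [301.4°–333.5°] simple-harmonic, h=-25: full span → s += -25 → s = 31.0000
seg 6 [333.5°–360°] simple-harmonic, h=-31: θ=344.3° here. β=10.8, B=26.5. -31/2·(1 − cos(π·0.4075)) = -11.0611 → s = 19.9389
velocity in seg [333.5°–360°] (simple-harmonic), θ in radians: β = 10.8° = 0.1885 rad, B = 26.5° = 0.4625 rad; ds/dθ = (πh/(2B)) sin(πβ/B) = (π·(-31)/(2·0.4625)) sin(π·0.4075) = -100.873276 mm/rad

s = 19.9389, ds/dθ = -100.8733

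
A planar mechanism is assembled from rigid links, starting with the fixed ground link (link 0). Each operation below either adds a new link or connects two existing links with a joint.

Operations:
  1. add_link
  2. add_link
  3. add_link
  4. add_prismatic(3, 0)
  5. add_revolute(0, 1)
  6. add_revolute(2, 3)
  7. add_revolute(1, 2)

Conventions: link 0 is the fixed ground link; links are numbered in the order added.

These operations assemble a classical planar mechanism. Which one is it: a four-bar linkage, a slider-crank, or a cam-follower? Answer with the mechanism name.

links: 4 (incl. ground); joints: 3 revolute, 1 prismatic, 0 higher (cam) pair, forming one closed loop
4 links, 3 revolutes + 1 prismatic in one loop → slider-crank

slider-crank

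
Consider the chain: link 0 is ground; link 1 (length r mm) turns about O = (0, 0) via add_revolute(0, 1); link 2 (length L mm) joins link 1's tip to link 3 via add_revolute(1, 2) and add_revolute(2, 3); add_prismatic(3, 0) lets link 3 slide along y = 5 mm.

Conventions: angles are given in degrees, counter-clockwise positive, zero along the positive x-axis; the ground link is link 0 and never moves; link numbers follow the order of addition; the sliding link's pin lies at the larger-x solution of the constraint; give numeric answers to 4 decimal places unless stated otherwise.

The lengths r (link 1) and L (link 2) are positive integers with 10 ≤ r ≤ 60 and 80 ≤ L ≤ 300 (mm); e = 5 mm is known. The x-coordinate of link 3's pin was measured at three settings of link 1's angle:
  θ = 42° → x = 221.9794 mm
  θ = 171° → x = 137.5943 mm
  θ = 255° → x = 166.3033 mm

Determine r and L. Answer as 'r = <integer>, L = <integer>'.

constraint per measurement: (x − r cos θ)² + (r sin θ − e)² = L²
subtracting the θ₁ and θ₂ equations cancels the r² and L² terms:
r = (x₁² − x₂²) / (2[(x₁cos θ₁ + e sin θ₁) − (x₂cos θ₂ + e sin θ₂)]) = 50.0000 → r = 50
L² = (x₁ − r cos θ₁)² + (r sin θ₁ − e)² = 34969.0045 → L = 187.0000 → L = 187
check at θ₃=255°: x = 166.3033 (printed 166.3033) ✓

r = 50, L = 187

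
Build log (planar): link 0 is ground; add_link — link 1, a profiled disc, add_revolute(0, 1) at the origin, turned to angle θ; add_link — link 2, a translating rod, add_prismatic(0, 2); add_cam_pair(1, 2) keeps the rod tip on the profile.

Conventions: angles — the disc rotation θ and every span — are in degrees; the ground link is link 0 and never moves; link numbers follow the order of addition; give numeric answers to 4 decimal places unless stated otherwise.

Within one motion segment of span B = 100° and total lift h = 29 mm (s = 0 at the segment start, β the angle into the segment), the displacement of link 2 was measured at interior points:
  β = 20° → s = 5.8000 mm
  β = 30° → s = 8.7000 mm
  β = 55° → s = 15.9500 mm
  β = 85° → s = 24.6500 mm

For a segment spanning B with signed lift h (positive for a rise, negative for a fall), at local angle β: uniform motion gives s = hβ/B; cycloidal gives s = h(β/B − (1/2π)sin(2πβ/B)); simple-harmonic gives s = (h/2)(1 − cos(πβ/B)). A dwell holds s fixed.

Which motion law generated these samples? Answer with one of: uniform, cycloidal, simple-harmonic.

candidates at β/B = r: uniform s = h·r (linear in β); cycloidal s = h·(r − sin(2πr)/(2π)); simple-harmonic s = (h/2)(1 − cos(πr))
β=20°: printed 5.8000 | uniform 5.8000, cycloidal 1.4104, simple-harmonic 2.7693
β=30°: printed 8.7000 | uniform 8.7000, cycloidal 4.3104, simple-harmonic 5.9771
β=55°: printed 15.9500 | uniform 15.9500, cycloidal 17.3763, simple-harmonic 16.7683
β=85°: printed 24.6500 | uniform 24.6500, cycloidal 28.3840, simple-harmonic 27.4196
only one law matches every sample → uniform

uniform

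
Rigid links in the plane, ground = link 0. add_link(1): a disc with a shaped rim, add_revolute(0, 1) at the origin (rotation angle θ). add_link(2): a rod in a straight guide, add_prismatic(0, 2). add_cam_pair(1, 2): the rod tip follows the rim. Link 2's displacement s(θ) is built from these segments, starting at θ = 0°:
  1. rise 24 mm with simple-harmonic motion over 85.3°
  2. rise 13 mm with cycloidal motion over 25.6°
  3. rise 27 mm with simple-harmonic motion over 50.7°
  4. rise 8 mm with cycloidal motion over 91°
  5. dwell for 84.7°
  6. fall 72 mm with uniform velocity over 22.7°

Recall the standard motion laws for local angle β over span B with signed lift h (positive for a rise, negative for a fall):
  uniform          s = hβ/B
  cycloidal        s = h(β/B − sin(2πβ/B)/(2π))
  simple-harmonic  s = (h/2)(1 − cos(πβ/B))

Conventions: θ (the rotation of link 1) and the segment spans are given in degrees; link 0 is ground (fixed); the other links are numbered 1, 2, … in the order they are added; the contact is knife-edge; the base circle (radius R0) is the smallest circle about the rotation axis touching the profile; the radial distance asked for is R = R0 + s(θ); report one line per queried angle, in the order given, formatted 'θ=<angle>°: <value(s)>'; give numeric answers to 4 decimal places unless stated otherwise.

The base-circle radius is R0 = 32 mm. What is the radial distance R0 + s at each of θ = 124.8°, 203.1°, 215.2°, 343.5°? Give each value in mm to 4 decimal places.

segment 1 (0° to 85.3°, simple-harmonic, h = 24) is passed completely: s = 0.0000 + (24) = 24.0000
segment 2 (85.3° to 110.9°, cycloidal, h = 13) is passed completely: s = 24.0000 + (13) = 37.0000
θ = 124.8° falls in segment 3 (110.9° to 161.6°, simple-harmonic, h = 27): β = 124.8 − 110.9 = 13.9°, B = 50.7°; Δs = 27/2·(1 − cos(π·0.2742)) = 4.7054; s = 37.0000 + 4.7054 = 41.7054
segment 3 (110.9° to 161.6°, simple-harmonic, h = 27) is passed completely: s = 37.0000 + (27) = 64.0000
θ = 203.1° falls in segment 4 (161.6° to 252.6°, cycloidal, h = 8): β = 203.1 − 161.6 = 41.5°, B = 91°; Δs = 8·(0.4560 − sin(2π·0.4560)/(2π)) = 3.3012; s = 64.0000 + 3.3012 = 67.3012
θ = 215.2° falls in segment 4 (161.6° to 252.6°, cycloidal, h = 8): β = 215.2 − 161.6 = 53.6°, B = 91°; Δs = 8·(0.5890 − sin(2π·0.5890)/(2π)) = 5.3876; s = 64.0000 + 5.3876 = 69.3876
segment 4 (161.6° to 252.6°, cycloidal, h = 8) is passed completely: s = 64.0000 + (8) = 72.0000
segment 5 (252.6° to 337.3°, dwell): s unchanged at 72.0000
θ = 343.5° falls in segment 6 (337.3° to 360°, uniform, h = -72): β = 343.5 − 337.3 = 6.2°, B = 22.7°; Δs = -72·6.2/22.7 = -19.6652; s = 72.0000 − 19.6652 = 52.3348
θ=124.8°: R = R0 + s = 32 + 41.7054 = 73.7054
θ=203.1°: R = R0 + s = 32 + 67.3012 = 99.3012
θ=215.2°: R = R0 + s = 32 + 69.3876 = 101.3876
θ=343.5°: R = R0 + s = 32 + 52.3348 = 84.3348

θ=124.8°: 73.7054
θ=203.1°: 99.3012
θ=215.2°: 101.3876
θ=343.5°: 84.3348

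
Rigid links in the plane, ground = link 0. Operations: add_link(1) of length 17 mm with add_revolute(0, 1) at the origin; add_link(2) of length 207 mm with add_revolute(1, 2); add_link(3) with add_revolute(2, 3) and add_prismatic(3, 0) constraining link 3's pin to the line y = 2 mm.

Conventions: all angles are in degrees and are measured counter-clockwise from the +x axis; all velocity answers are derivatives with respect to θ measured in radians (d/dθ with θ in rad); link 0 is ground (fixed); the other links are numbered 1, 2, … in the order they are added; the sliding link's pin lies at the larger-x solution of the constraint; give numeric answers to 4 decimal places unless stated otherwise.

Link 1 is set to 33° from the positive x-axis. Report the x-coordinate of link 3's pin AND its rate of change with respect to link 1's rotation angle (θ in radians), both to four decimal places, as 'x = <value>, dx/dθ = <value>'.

geometry: r = 17 mm, L = 207 mm, e = 2 mm
crank pin P = (r cos θ, r sin θ) = (14.257400, 9.258864)
h = r sin θ − e = 9.258864 − 2 = 7.258864
x = r cos θ + √(L² − h²) = 14.257400 + 206.872688 = 221.130087
dx/dθ = −r sin θ − h·r cos θ/√(L² − h²) (θ in radians; h = 7.258864) = -9.759135

x = 221.1301, dx/dθ = -9.7591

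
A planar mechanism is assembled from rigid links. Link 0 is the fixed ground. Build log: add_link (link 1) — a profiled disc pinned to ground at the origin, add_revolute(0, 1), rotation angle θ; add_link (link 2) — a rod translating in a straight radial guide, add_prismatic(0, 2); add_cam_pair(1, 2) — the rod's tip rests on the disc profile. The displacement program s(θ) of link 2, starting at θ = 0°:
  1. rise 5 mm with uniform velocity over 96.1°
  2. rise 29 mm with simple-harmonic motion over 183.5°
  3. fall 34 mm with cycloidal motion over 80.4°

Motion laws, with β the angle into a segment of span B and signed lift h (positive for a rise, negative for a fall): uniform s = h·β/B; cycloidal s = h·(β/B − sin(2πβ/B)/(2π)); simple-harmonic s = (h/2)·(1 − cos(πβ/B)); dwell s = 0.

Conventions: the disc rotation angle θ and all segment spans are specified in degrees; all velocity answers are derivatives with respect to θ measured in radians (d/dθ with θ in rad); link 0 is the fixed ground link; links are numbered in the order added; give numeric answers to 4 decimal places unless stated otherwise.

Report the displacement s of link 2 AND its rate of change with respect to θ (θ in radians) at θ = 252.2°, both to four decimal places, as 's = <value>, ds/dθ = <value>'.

seg 1 [0°–96.1°] uniform, h=5: full span → s += 5 → s = 5.0000
seg 2 [96.1°–279.6°] simple-harmonic, h=29: θ=252.2° here. β=156.1, B=183.5. 29/2·(1 − cos(π·0.8507)) = 27.4337 → s = 32.4337
velocity in seg [96.1°–279.6°] (simple-harmonic), θ in radians: β = 156.1° = 2.7245 rad, B = 183.5° = 3.2027 rad; ds/dθ = (πh/(2B)) sin(πβ/B) = (π·29/(2·3.2027)) sin(π·0.8507) = 6.430168 mm/rad

s = 32.4337, ds/dθ = 6.4302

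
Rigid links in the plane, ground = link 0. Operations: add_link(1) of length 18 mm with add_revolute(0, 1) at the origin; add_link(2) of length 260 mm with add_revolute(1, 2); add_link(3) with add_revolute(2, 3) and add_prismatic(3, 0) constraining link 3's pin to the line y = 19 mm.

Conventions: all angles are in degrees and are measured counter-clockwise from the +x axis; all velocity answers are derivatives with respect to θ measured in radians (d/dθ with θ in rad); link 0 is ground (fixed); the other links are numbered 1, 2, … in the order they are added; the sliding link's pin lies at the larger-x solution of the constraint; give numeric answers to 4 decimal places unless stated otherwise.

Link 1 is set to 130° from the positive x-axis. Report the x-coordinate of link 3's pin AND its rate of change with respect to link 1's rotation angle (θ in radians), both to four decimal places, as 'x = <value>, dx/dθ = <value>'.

geometry: r = 18 mm, L = 260 mm, e = 19 mm
crank pin P = (r cos θ, r sin θ) = (-11.570177, 13.788800)
h = r sin θ − e = 13.788800 − 19 = -5.211200
x = r cos θ + √(L² − h²) = -11.570177 + 259.947771 = 248.377594
dx/dθ = −r sin θ − h·r cos θ/√(L² − h²) (θ in radians; h = -5.211200) = -14.020749

x = 248.3776, dx/dθ = -14.0207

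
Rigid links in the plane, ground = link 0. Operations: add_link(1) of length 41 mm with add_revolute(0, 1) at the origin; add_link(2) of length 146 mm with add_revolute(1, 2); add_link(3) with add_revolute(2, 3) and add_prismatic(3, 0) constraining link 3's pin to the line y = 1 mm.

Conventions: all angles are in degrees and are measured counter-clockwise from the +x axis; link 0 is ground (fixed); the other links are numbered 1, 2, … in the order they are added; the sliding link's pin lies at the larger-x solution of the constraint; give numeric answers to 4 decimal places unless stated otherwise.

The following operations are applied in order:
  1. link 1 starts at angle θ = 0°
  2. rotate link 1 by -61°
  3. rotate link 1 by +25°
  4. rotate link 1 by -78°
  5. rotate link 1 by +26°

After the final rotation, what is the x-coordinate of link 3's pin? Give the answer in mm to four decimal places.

geometry: r = 41 mm, L = 146 mm, e = 1 mm; θ starts at 0°
rotate link 1 by -61°: θ ← 0° -61° = -61°
rotate link 1 by +25°: θ ← -61° +25° = -36°
rotate link 1 by -78°: θ ← -36° -78° = -114°
rotate link 1 by +26°: θ ← -114° +26° = -88°
crank pin P = (r cos θ, r sin θ) = (1.430879, -40.975024)
h = r sin θ − e = -40.975024 − 1 = -41.975024
x = r cos θ + √(L² − h²) = 1.430879 + 139.835966 = 141.266845

141.2668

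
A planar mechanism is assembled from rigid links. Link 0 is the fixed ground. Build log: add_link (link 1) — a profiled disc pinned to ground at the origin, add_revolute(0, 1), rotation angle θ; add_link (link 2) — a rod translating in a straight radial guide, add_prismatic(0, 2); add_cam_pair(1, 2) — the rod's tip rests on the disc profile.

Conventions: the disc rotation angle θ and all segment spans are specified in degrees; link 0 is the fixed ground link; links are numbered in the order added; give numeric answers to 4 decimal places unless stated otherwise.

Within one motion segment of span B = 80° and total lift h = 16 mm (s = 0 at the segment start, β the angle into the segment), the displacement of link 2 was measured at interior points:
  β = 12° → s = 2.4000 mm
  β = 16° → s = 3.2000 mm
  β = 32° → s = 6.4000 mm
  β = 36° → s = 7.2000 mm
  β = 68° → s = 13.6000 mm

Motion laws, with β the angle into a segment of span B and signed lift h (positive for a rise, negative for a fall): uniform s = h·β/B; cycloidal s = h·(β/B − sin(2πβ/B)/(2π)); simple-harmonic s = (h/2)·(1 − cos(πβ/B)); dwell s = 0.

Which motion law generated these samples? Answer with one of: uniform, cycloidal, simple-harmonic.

candidates at β/B = r: uniform s = h·r (linear in β); cycloidal s = h·(r − sin(2πr)/(2π)); simple-harmonic s = (h/2)(1 − cos(πr))
β=12°: printed 2.4000 | uniform 2.4000, cycloidal 0.3399, simple-harmonic 0.8719
β=16°: printed 3.2000 | uniform 3.2000, cycloidal 0.7782, simple-harmonic 1.5279
β=32°: printed 6.4000 | uniform 6.4000, cycloidal 4.9032, simple-harmonic 5.5279
β=36°: printed 7.2000 | uniform 7.2000, cycloidal 6.4131, simple-harmonic 6.7485
β=68°: printed 13.6000 | uniform 13.6000, cycloidal 15.6601, simple-harmonic 15.1281
only one law matches every sample → uniform

uniform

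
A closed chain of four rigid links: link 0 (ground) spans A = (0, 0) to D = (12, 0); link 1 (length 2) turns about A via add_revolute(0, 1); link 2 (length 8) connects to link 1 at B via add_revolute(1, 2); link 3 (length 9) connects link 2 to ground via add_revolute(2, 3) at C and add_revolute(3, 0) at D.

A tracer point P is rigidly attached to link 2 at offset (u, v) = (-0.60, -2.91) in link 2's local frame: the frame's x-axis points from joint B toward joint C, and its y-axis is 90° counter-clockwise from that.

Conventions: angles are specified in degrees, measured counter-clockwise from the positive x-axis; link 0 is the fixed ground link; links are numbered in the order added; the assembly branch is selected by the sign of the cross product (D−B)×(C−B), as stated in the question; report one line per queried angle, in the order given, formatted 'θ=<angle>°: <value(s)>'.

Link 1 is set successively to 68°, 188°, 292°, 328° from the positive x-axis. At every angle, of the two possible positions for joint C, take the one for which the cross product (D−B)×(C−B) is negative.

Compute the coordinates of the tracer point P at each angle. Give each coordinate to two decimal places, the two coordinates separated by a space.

A=(0,0), D=(12.00,0)
θ=68°: B = A + 2.00·(cos68°, sin68°) = (0.7492, 1.8544)
θ=68°: |BD| = 11.4026
θ=68°: circle(B,8.00) ∩ circle(D,9.00): a=4.9558, h=6.2801
θ=68°:   candidates: C₊=(6.6604,7.2449) cross=71.609; C₋=(4.6178,-5.1481) cross=-71.609
θ=68°:   branch - wants cross < 0 → take C=(4.6178,-5.1481) (cross=-71.609)
θ=68°: ex = (C−B)/|BC| = (0.4836,-0.8753); ey = (0.8753,0.4836)
θ=68°: P = B + -0.60·ex + -2.91·ey = (-2.0881,0.9724)
θ=188°: B = A + 2.00·(cos188°, sin188°) = (-1.9805, -0.2783)
θ=188°: |BD| = 13.9833
θ=188°: circle(B,8.00) ∩ circle(D,9.00): a=6.3838, h=4.8215
θ=188°:   candidates: C₊=(4.3060,4.6693) cross=67.421; C₋=(4.4980,-4.9719) cross=-67.421
θ=188°:   branch - wants cross < 0 → take C=(4.4980,-4.9719) (cross=-67.421)
θ=188°: ex = (C−B)/|BC| = (0.8098,-0.5867); ey = (0.5867,0.8098)
θ=188°: P = B + -0.60·ex + -2.91·ey = (-4.1737,-2.2829)
θ=292°: B = A + 2.00·(cos292°, sin292°) = (0.7492, -1.8544)
θ=292°: |BD| = 11.4026
θ=292°: circle(B,8.00) ∩ circle(D,9.00): a=4.9558, h=6.2801
θ=292°:   candidates: C₊=(4.6178,5.1481) cross=71.609; C₋=(6.6604,-7.2449) cross=-71.609
θ=292°:   branch - wants cross < 0 → take C=(6.6604,-7.2449) (cross=-71.609)
θ=292°: ex = (C−B)/|BC| = (0.7389,-0.6738); ey = (0.6738,0.7389)
θ=292°: P = B + -0.60·ex + -2.91·ey = (-1.6549,-3.6003)
θ=328°: B = A + 2.00·(cos328°, sin328°) = (1.6961, -1.0598)
θ=328°: |BD| = 10.3583
θ=328°: circle(B,8.00) ∩ circle(D,9.00): a=4.3585, h=6.7084
θ=328°:   candidates: C₊=(5.3454,6.0594) cross=69.488; C₋=(6.7181,-7.2871) cross=-69.488
θ=328°:   branch - wants cross < 0 → take C=(6.7181,-7.2871) (cross=-69.488)
θ=328°: ex = (C−B)/|BC| = (0.6278,-0.7784); ey = (0.7784,0.6278)
θ=328°: P = B + -0.60·ex + -2.91·ey = (-0.9457,-2.4196)

θ=68°: -2.09 0.97
θ=188°: -4.17 -2.28
θ=292°: -1.65 -3.60
θ=328°: -0.95 -2.42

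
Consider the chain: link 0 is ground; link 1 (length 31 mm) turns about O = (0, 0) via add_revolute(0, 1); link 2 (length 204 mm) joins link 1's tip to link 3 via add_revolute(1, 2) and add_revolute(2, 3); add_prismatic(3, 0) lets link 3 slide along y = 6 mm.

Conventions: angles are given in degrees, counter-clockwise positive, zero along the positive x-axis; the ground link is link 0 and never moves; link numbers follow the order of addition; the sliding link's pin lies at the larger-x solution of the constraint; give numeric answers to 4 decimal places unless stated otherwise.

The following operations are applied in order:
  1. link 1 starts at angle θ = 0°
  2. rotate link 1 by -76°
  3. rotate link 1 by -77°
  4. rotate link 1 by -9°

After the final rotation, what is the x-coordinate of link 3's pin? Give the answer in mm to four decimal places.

geometry: r = 31 mm, L = 204 mm, e = 6 mm; θ starts at 0°
rotate link 1 by -76°: θ ← 0° -76° = -76°
rotate link 1 by -77°: θ ← -76° -77° = -153°
rotate link 1 by -9°: θ ← -153° -9° = -162°
crank pin P = (r cos θ, r sin θ) = (-29.482752, -9.579527)
h = r sin θ − e = -9.579527 − 6 = -15.579527
x = r cos θ + √(L² − h²) = -29.482752 + 203.404224 = 173.921472

173.9215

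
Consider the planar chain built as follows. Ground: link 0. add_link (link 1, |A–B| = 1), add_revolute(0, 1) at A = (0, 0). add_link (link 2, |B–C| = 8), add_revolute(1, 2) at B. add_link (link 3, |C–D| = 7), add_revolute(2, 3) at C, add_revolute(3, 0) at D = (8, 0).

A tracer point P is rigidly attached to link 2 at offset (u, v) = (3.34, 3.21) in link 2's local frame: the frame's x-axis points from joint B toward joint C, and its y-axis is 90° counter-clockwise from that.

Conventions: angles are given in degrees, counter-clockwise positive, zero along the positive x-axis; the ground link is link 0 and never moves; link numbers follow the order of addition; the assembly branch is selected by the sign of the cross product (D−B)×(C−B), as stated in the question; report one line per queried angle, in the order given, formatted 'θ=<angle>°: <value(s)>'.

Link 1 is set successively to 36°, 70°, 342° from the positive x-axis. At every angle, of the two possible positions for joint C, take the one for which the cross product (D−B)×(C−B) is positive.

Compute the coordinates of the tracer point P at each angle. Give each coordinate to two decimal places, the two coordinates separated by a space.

A=(0,0), D=(8.00,0)
θ=36°: B = A + 1.00·(cos36°, sin36°) = (0.8090, 0.5878)
θ=36°: |BD| = 7.2150
θ=36°: circle(B,8.00) ∩ circle(D,7.00): a=4.6470, h=6.5120
θ=36°:   candidates: C₊=(5.9711,6.6995) cross=46.983; C₋=(4.9100,-6.2811) cross=-46.983
θ=36°:   branch + wants cross > 0 → take C=(5.9711,6.6995) (cross=46.983)
θ=36°: ex = (C−B)/|BC| = (0.6453,0.7640); ey = (-0.7640,0.6453)
θ=36°: P = B + 3.34·ex + 3.21·ey = (0.5118,5.2107)
θ=70°: B = A + 1.00·(cos70°, sin70°) = (0.3420, 0.9397)
θ=70°: |BD| = 7.7154
θ=70°: circle(B,8.00) ∩ circle(D,7.00): a=4.8298, h=6.3775
θ=70°:   candidates: C₊=(5.9126,6.6815) cross=49.205; C₋=(4.3591,-5.9786) cross=-49.205
θ=70°:   branch + wants cross > 0 → take C=(5.9126,6.6815) (cross=49.205)
θ=70°: ex = (C−B)/|BC| = (0.6963,0.7177); ey = (-0.7177,0.6963)
θ=70°: P = B + 3.34·ex + 3.21·ey = (0.3638,5.5721)
θ=342°: B = A + 1.00·(cos342°, sin342°) = (0.9511, -0.3090)
θ=342°: |BD| = 7.0557
θ=342°: circle(B,8.00) ∩ circle(D,7.00): a=4.5908, h=6.5517
θ=342°:   candidates: C₊=(5.2505,6.4374) cross=46.227; C₋=(5.8244,-6.6533) cross=-46.227
θ=342°:   branch + wants cross > 0 → take C=(5.2505,6.4374) (cross=46.227)
θ=342°: ex = (C−B)/|BC| = (0.5374,0.8433); ey = (-0.8433,0.5374)
θ=342°: P = B + 3.34·ex + 3.21·ey = (0.0391,4.2328)

θ=36°: 0.51 5.21
θ=70°: 0.36 5.57
θ=342°: 0.04 4.23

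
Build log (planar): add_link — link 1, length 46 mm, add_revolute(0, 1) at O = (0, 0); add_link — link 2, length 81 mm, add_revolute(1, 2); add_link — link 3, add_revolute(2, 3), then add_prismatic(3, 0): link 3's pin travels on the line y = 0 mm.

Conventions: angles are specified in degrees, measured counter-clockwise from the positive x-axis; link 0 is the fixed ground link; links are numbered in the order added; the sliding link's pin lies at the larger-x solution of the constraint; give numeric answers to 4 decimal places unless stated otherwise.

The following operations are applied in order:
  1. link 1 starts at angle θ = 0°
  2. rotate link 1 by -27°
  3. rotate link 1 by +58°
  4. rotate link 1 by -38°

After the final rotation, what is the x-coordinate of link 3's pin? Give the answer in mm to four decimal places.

geometry: r = 46 mm, L = 81 mm, e = 0 mm; θ starts at 0°
rotate link 1 by -27°: θ ← 0° -27° = -27°
rotate link 1 by +58°: θ ← -27° +58° = 31°
rotate link 1 by -38°: θ ← 31° -38° = -7°
crank pin P = (r cos θ, r sin θ) = (45.657123, -5.605990)
h = r sin θ − e = -5.605990 − 0 = -5.605990
x = r cos θ + √(L² − h²) = 45.657123 + 80.805773 = 126.462896

126.4629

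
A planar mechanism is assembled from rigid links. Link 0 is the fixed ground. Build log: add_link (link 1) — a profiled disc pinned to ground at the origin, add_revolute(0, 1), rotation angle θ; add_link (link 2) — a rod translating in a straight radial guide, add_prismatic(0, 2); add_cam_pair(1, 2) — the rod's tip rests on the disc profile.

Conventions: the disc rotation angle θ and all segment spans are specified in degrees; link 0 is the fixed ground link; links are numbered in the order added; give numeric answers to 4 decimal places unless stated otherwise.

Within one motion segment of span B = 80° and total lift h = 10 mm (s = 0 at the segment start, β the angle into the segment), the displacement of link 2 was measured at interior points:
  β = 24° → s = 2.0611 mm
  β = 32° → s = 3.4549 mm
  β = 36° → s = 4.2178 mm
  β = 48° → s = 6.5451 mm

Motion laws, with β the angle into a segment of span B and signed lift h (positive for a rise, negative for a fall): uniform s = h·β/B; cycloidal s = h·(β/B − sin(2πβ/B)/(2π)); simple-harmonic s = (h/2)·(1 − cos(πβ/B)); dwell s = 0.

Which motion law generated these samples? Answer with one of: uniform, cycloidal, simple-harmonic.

candidates at β/B = r: uniform s = h·r (linear in β); cycloidal s = h·(r − sin(2πr)/(2π)); simple-harmonic s = (h/2)(1 − cos(πr))
β=24°: printed 2.0611 | uniform 3.0000, cycloidal 1.4863, simple-harmonic 2.0611
β=32°: printed 3.4549 | uniform 4.0000, cycloidal 3.0645, simple-harmonic 3.4549
β=36°: printed 4.2178 | uniform 4.5000, cycloidal 4.0082, simple-harmonic 4.2178
β=48°: printed 6.5451 | uniform 6.0000, cycloidal 6.9355, simple-harmonic 6.5451
only one law matches every sample → simple-harmonic

simple-harmonic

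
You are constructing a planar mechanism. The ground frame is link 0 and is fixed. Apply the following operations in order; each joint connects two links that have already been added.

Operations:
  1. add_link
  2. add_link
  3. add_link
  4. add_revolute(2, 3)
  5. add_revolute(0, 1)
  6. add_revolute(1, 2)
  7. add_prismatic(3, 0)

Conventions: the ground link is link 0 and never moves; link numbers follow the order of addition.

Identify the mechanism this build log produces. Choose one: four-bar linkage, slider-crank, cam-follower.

links: 4 (incl. ground); joints: 3 revolute, 1 prismatic, 0 higher (cam) pair, forming one closed loop
4 links, 3 revolutes + 1 prismatic in one loop → slider-crank

slider-crank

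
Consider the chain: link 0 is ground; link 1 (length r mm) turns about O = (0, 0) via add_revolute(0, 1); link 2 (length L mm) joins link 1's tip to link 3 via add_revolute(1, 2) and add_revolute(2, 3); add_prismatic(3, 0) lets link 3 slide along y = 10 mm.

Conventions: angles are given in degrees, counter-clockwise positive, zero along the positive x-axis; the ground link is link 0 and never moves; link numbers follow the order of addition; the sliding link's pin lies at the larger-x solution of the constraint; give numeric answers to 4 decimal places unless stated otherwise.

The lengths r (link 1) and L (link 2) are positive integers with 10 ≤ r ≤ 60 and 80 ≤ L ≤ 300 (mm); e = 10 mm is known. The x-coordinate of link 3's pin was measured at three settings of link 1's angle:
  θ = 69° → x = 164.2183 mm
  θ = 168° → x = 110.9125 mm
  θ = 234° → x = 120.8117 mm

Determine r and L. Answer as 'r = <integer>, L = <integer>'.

constraint per measurement: (x − r cos θ)² + (r sin θ − e)² = L²
subtracting the θ₁ and θ₂ equations cancels the r² and L² terms:
r = (x₁² − x₂²) / (2[(x₁cos θ₁ + e sin θ₁) − (x₂cos θ₂ + e sin θ₂)]) = 42.0000 → r = 42
L² = (x₁ − r cos θ₁)² + (r sin θ₁ − e)² = 23103.9942 → L = 152.0000 → L = 152
check at θ₃=234°: x = 120.8117 (printed 120.8117) ✓

r = 42, L = 152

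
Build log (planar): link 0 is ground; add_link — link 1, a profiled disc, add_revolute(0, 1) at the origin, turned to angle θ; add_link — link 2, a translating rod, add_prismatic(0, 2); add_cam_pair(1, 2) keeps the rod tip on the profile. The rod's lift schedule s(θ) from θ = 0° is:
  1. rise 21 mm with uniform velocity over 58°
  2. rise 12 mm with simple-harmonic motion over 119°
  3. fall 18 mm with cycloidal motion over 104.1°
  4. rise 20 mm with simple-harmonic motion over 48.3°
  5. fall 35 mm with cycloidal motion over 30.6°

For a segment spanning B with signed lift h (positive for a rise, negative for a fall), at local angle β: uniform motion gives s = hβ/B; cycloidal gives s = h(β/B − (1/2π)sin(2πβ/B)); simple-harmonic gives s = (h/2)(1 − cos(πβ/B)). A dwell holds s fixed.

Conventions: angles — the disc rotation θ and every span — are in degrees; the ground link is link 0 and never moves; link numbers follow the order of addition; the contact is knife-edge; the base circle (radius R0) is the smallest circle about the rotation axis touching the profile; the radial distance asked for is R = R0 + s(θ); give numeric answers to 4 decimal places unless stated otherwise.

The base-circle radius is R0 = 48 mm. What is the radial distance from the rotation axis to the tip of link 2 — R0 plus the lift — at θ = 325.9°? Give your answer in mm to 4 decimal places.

seg 1 [0°–58°] uniform, h=21: full span → s += 21 → s = 21.0000
seg 2 [58°–177°] simple-harmonic, h=12: full span → s += 12 → s = 33.0000
seg 3 [177°–281.1°] cycloidal, h=-18: full span → s += -18 → s = 15.0000
seg 4 [281.1°–329.4°] simple-harmonic, h=20: θ=325.9° here. β=44.8, B=48.3. 20/2·(1 − cos(π·0.9275)) = 19.7420 → s = 34.7420
R = R0 + s = 48 + 34.7420 = 82.7420

82.7420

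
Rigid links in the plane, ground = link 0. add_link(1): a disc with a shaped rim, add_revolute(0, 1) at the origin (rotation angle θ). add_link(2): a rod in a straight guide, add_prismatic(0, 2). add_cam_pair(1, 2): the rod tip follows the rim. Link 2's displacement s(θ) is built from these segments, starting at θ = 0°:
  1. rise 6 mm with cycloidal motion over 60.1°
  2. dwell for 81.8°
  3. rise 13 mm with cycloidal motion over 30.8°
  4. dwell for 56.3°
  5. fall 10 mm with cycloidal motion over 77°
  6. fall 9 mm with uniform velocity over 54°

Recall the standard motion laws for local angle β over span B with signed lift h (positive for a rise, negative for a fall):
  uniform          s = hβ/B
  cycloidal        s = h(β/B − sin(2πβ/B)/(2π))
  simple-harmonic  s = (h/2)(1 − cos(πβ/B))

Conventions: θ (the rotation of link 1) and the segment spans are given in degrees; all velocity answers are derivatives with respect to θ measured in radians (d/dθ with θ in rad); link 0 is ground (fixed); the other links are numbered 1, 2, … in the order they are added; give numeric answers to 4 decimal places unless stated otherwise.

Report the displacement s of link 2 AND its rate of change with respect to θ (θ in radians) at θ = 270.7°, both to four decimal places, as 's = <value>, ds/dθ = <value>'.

segment 1 (0° to 60.1°, cycloidal, h = 6) is passed completely: s = 0.0000 + (6) = 6.0000
segment 2 (60.1° to 141.9°, dwell): s unchanged at 6.0000
segment 3 (141.9° to 172.7°, cycloidal, h = 13) is passed completely: s = 6.0000 + (13) = 19.0000
segment 4 (172.7° to 229°, dwell): s unchanged at 19.0000
θ = 270.7° falls in segment 5 (229° to 306°, cycloidal, h = -10): β = 270.7 − 229 = 41.7°, B = 77°; Δs = -10·(0.5416 − sin(2π·0.5416)/(2π)) = -5.8265; s = 19.0000 − 5.8265 = 13.1735
velocity in seg [229°–306°] (cycloidal), θ in radians: β = 41.7° = 0.7278 rad, B = 77° = 1.3439 rad; ds/dθ = (h/B)(1 − cos(2πβ/B)) = ((-10)/1.3439)(1 − cos(2π·0.5416)) = -14.629782 mm/rad

s = 13.1735, ds/dθ = -14.6298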